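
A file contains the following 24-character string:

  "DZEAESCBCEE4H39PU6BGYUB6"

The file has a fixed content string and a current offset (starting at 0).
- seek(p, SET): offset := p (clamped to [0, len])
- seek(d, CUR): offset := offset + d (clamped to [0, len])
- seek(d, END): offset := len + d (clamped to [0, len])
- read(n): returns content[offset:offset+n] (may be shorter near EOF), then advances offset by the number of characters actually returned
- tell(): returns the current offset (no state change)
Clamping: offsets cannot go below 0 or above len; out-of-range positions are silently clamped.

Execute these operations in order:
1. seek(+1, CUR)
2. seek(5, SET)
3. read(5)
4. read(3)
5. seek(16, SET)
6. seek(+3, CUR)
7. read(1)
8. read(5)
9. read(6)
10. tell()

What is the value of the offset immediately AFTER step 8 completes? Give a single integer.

After 1 (seek(+1, CUR)): offset=1
After 2 (seek(5, SET)): offset=5
After 3 (read(5)): returned 'SCBCE', offset=10
After 4 (read(3)): returned 'E4H', offset=13
After 5 (seek(16, SET)): offset=16
After 6 (seek(+3, CUR)): offset=19
After 7 (read(1)): returned 'G', offset=20
After 8 (read(5)): returned 'YUB6', offset=24

Answer: 24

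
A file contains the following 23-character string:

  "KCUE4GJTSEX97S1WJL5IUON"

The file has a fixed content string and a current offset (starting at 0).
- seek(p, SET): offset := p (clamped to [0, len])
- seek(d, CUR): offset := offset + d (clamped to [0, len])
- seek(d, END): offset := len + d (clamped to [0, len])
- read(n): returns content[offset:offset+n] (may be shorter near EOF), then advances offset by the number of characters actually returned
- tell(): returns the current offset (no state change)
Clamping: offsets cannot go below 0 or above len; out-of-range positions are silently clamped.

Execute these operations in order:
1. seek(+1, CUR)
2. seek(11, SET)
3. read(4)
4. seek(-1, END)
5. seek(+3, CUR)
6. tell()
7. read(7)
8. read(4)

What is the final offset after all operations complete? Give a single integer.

Answer: 23

Derivation:
After 1 (seek(+1, CUR)): offset=1
After 2 (seek(11, SET)): offset=11
After 3 (read(4)): returned '97S1', offset=15
After 4 (seek(-1, END)): offset=22
After 5 (seek(+3, CUR)): offset=23
After 6 (tell()): offset=23
After 7 (read(7)): returned '', offset=23
After 8 (read(4)): returned '', offset=23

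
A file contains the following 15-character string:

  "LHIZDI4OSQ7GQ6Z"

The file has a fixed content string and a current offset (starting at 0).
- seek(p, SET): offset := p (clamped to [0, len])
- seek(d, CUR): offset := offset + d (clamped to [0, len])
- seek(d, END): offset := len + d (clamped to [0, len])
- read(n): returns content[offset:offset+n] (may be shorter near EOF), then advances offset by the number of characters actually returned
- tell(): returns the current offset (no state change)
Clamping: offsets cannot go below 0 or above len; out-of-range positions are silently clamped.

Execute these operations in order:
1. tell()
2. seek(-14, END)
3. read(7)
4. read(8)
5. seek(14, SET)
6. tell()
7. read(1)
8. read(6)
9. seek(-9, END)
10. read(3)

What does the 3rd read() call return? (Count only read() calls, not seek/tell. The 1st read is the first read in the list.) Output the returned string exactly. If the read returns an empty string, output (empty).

After 1 (tell()): offset=0
After 2 (seek(-14, END)): offset=1
After 3 (read(7)): returned 'HIZDI4O', offset=8
After 4 (read(8)): returned 'SQ7GQ6Z', offset=15
After 5 (seek(14, SET)): offset=14
After 6 (tell()): offset=14
After 7 (read(1)): returned 'Z', offset=15
After 8 (read(6)): returned '', offset=15
After 9 (seek(-9, END)): offset=6
After 10 (read(3)): returned '4OS', offset=9

Answer: Z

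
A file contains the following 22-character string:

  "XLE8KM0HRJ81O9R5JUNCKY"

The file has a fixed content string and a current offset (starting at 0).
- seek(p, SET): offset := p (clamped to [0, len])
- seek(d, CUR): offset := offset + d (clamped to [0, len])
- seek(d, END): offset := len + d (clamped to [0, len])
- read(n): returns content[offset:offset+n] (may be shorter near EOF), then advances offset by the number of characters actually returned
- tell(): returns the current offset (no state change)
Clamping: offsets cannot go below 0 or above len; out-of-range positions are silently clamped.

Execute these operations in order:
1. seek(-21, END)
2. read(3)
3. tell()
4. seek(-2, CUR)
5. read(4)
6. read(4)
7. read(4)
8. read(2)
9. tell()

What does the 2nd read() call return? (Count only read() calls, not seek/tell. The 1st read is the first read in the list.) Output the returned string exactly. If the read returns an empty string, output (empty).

After 1 (seek(-21, END)): offset=1
After 2 (read(3)): returned 'LE8', offset=4
After 3 (tell()): offset=4
After 4 (seek(-2, CUR)): offset=2
After 5 (read(4)): returned 'E8KM', offset=6
After 6 (read(4)): returned '0HRJ', offset=10
After 7 (read(4)): returned '81O9', offset=14
After 8 (read(2)): returned 'R5', offset=16
After 9 (tell()): offset=16

Answer: E8KM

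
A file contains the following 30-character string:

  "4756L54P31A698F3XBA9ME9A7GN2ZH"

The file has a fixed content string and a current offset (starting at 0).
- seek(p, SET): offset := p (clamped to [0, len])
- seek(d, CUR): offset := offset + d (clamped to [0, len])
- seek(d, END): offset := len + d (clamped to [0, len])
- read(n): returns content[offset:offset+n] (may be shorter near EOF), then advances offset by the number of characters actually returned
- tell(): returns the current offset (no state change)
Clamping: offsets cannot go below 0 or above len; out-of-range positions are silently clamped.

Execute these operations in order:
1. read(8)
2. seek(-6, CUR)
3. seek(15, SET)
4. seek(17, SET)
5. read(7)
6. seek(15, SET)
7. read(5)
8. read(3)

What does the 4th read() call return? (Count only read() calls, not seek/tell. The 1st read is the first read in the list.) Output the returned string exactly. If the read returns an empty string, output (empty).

Answer: ME9

Derivation:
After 1 (read(8)): returned '4756L54P', offset=8
After 2 (seek(-6, CUR)): offset=2
After 3 (seek(15, SET)): offset=15
After 4 (seek(17, SET)): offset=17
After 5 (read(7)): returned 'BA9ME9A', offset=24
After 6 (seek(15, SET)): offset=15
After 7 (read(5)): returned '3XBA9', offset=20
After 8 (read(3)): returned 'ME9', offset=23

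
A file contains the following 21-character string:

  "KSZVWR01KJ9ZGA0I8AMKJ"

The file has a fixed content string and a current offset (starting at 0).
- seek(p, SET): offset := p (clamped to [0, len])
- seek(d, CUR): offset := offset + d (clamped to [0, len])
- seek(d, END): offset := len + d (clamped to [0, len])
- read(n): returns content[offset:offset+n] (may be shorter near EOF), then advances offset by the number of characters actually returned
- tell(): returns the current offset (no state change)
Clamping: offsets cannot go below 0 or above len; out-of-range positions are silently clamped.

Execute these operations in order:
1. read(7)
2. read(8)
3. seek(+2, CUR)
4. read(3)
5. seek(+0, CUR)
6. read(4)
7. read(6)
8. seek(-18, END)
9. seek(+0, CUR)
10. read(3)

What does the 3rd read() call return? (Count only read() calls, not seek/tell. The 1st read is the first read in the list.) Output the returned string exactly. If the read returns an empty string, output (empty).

Answer: AMK

Derivation:
After 1 (read(7)): returned 'KSZVWR0', offset=7
After 2 (read(8)): returned '1KJ9ZGA0', offset=15
After 3 (seek(+2, CUR)): offset=17
After 4 (read(3)): returned 'AMK', offset=20
After 5 (seek(+0, CUR)): offset=20
After 6 (read(4)): returned 'J', offset=21
After 7 (read(6)): returned '', offset=21
After 8 (seek(-18, END)): offset=3
After 9 (seek(+0, CUR)): offset=3
After 10 (read(3)): returned 'VWR', offset=6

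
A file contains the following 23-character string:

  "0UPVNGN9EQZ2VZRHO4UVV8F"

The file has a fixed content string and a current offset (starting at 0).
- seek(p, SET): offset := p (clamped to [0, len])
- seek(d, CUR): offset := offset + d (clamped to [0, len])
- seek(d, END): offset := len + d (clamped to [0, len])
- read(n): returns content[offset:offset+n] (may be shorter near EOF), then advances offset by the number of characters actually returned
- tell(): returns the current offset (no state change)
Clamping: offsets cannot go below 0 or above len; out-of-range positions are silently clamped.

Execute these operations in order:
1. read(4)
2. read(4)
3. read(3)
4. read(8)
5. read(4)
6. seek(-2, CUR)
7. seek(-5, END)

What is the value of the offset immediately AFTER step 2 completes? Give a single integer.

Answer: 8

Derivation:
After 1 (read(4)): returned '0UPV', offset=4
After 2 (read(4)): returned 'NGN9', offset=8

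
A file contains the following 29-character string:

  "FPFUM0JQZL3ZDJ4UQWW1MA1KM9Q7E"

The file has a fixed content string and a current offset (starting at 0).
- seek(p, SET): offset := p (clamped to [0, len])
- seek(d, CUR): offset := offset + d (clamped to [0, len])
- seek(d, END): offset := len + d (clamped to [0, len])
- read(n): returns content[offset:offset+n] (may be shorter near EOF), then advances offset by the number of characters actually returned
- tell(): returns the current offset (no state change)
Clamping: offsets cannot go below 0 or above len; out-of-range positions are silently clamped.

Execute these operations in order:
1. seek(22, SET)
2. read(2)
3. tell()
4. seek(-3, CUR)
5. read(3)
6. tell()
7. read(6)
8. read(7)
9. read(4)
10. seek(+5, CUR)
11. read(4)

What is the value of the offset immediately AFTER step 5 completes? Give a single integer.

After 1 (seek(22, SET)): offset=22
After 2 (read(2)): returned '1K', offset=24
After 3 (tell()): offset=24
After 4 (seek(-3, CUR)): offset=21
After 5 (read(3)): returned 'A1K', offset=24

Answer: 24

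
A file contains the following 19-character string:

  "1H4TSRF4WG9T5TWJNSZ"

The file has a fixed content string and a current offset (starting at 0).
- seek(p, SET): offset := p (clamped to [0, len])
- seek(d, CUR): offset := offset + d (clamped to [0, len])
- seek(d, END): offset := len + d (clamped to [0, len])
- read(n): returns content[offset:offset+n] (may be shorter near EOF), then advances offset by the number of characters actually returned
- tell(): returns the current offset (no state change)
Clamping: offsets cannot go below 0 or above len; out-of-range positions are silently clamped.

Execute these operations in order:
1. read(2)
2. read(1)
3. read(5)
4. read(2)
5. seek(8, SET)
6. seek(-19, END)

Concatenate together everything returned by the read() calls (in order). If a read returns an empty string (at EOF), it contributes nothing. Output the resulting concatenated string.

After 1 (read(2)): returned '1H', offset=2
After 2 (read(1)): returned '4', offset=3
After 3 (read(5)): returned 'TSRF4', offset=8
After 4 (read(2)): returned 'WG', offset=10
After 5 (seek(8, SET)): offset=8
After 6 (seek(-19, END)): offset=0

Answer: 1H4TSRF4WG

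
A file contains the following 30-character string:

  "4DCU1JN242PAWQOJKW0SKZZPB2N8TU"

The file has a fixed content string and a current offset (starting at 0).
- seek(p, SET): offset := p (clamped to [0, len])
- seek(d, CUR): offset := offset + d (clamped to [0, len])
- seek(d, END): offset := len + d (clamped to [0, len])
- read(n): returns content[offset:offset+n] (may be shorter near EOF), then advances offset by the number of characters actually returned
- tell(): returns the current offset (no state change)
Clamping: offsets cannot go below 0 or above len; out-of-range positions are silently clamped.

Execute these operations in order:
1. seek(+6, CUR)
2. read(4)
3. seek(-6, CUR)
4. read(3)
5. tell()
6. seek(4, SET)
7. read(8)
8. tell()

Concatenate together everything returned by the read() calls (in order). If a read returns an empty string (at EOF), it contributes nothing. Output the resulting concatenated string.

After 1 (seek(+6, CUR)): offset=6
After 2 (read(4)): returned 'N242', offset=10
After 3 (seek(-6, CUR)): offset=4
After 4 (read(3)): returned '1JN', offset=7
After 5 (tell()): offset=7
After 6 (seek(4, SET)): offset=4
After 7 (read(8)): returned '1JN242PA', offset=12
After 8 (tell()): offset=12

Answer: N2421JN1JN242PA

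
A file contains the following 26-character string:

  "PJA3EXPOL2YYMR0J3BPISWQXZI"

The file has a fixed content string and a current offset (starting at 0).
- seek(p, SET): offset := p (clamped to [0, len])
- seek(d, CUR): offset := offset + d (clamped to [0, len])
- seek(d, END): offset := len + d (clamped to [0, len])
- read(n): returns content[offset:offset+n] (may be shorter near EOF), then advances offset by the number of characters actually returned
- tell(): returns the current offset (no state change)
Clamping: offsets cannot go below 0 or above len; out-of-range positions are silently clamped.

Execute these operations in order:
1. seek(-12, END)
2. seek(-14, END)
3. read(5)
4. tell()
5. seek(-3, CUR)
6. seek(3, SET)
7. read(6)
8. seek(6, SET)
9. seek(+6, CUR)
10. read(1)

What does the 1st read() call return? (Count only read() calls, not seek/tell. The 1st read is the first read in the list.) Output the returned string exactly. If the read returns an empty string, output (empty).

Answer: MR0J3

Derivation:
After 1 (seek(-12, END)): offset=14
After 2 (seek(-14, END)): offset=12
After 3 (read(5)): returned 'MR0J3', offset=17
After 4 (tell()): offset=17
After 5 (seek(-3, CUR)): offset=14
After 6 (seek(3, SET)): offset=3
After 7 (read(6)): returned '3EXPOL', offset=9
After 8 (seek(6, SET)): offset=6
After 9 (seek(+6, CUR)): offset=12
After 10 (read(1)): returned 'M', offset=13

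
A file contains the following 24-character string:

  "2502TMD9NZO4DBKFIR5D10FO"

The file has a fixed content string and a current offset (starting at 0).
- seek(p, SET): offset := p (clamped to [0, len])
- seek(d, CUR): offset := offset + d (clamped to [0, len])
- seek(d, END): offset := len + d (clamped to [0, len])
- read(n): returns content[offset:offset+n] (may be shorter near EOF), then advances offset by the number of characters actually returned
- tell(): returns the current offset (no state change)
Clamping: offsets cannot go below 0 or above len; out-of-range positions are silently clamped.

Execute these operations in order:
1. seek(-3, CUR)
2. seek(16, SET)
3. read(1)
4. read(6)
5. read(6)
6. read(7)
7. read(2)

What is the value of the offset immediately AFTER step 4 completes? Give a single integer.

After 1 (seek(-3, CUR)): offset=0
After 2 (seek(16, SET)): offset=16
After 3 (read(1)): returned 'I', offset=17
After 4 (read(6)): returned 'R5D10F', offset=23

Answer: 23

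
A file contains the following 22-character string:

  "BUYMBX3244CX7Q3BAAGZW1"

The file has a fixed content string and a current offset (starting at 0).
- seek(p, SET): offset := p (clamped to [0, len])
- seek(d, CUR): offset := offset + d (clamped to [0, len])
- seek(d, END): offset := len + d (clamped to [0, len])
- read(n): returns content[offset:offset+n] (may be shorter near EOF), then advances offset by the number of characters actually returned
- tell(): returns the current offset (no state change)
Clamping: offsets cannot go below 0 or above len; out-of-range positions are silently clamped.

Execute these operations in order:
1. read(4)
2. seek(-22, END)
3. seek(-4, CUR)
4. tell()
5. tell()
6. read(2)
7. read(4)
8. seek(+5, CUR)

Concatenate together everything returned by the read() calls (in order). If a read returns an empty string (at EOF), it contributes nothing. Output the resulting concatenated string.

After 1 (read(4)): returned 'BUYM', offset=4
After 2 (seek(-22, END)): offset=0
After 3 (seek(-4, CUR)): offset=0
After 4 (tell()): offset=0
After 5 (tell()): offset=0
After 6 (read(2)): returned 'BU', offset=2
After 7 (read(4)): returned 'YMBX', offset=6
After 8 (seek(+5, CUR)): offset=11

Answer: BUYMBUYMBX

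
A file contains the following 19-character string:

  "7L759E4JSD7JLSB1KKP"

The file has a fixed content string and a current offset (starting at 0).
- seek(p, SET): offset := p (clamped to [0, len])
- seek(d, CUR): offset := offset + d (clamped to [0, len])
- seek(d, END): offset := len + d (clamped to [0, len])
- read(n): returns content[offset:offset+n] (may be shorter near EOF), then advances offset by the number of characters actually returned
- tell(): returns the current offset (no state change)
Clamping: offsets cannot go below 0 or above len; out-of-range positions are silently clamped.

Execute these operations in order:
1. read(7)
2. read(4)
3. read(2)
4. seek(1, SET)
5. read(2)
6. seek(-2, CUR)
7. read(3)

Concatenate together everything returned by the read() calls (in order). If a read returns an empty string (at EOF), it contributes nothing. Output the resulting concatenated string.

Answer: 7L759E4JSD7JLL7L75

Derivation:
After 1 (read(7)): returned '7L759E4', offset=7
After 2 (read(4)): returned 'JSD7', offset=11
After 3 (read(2)): returned 'JL', offset=13
After 4 (seek(1, SET)): offset=1
After 5 (read(2)): returned 'L7', offset=3
After 6 (seek(-2, CUR)): offset=1
After 7 (read(3)): returned 'L75', offset=4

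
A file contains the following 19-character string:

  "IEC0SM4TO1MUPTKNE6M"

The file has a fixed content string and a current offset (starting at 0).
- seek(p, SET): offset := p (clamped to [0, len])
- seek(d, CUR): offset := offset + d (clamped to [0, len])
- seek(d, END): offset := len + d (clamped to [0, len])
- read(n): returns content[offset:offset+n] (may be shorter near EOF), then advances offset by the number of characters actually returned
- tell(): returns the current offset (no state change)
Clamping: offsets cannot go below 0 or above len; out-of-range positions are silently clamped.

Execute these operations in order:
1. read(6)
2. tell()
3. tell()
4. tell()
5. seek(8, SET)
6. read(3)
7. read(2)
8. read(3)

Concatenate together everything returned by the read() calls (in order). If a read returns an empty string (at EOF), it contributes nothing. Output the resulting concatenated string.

After 1 (read(6)): returned 'IEC0SM', offset=6
After 2 (tell()): offset=6
After 3 (tell()): offset=6
After 4 (tell()): offset=6
After 5 (seek(8, SET)): offset=8
After 6 (read(3)): returned 'O1M', offset=11
After 7 (read(2)): returned 'UP', offset=13
After 8 (read(3)): returned 'TKN', offset=16

Answer: IEC0SMO1MUPTKN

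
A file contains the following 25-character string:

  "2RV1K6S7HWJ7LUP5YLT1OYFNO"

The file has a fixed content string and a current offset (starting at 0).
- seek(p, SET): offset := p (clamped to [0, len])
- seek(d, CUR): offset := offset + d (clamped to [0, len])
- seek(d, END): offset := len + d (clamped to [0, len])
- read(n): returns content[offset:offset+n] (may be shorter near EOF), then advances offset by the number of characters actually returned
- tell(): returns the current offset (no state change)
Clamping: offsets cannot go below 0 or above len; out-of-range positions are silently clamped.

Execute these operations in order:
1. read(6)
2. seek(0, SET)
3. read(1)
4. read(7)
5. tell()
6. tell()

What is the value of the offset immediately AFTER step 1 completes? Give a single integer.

After 1 (read(6)): returned '2RV1K6', offset=6

Answer: 6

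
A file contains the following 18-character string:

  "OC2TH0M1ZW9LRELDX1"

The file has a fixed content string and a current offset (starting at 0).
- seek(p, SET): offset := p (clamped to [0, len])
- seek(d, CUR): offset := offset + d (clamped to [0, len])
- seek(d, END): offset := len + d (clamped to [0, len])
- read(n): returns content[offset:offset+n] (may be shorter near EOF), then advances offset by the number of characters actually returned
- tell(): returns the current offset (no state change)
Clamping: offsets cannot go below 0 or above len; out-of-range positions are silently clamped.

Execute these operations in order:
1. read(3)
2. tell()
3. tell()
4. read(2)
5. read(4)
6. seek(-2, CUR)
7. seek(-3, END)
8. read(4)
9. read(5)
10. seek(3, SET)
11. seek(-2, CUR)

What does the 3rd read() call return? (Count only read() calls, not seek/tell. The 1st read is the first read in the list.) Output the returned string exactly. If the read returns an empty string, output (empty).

Answer: 0M1Z

Derivation:
After 1 (read(3)): returned 'OC2', offset=3
After 2 (tell()): offset=3
After 3 (tell()): offset=3
After 4 (read(2)): returned 'TH', offset=5
After 5 (read(4)): returned '0M1Z', offset=9
After 6 (seek(-2, CUR)): offset=7
After 7 (seek(-3, END)): offset=15
After 8 (read(4)): returned 'DX1', offset=18
After 9 (read(5)): returned '', offset=18
After 10 (seek(3, SET)): offset=3
After 11 (seek(-2, CUR)): offset=1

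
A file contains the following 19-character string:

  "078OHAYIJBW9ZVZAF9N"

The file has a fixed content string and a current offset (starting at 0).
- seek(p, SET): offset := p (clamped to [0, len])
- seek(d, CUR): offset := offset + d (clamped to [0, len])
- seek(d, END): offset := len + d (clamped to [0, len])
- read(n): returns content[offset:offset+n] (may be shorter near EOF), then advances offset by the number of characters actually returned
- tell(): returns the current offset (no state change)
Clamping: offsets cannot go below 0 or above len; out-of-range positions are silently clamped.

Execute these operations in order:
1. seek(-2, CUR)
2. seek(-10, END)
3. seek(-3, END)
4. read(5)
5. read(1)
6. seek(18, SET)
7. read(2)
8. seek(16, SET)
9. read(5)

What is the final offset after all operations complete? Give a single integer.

Answer: 19

Derivation:
After 1 (seek(-2, CUR)): offset=0
After 2 (seek(-10, END)): offset=9
After 3 (seek(-3, END)): offset=16
After 4 (read(5)): returned 'F9N', offset=19
After 5 (read(1)): returned '', offset=19
After 6 (seek(18, SET)): offset=18
After 7 (read(2)): returned 'N', offset=19
After 8 (seek(16, SET)): offset=16
After 9 (read(5)): returned 'F9N', offset=19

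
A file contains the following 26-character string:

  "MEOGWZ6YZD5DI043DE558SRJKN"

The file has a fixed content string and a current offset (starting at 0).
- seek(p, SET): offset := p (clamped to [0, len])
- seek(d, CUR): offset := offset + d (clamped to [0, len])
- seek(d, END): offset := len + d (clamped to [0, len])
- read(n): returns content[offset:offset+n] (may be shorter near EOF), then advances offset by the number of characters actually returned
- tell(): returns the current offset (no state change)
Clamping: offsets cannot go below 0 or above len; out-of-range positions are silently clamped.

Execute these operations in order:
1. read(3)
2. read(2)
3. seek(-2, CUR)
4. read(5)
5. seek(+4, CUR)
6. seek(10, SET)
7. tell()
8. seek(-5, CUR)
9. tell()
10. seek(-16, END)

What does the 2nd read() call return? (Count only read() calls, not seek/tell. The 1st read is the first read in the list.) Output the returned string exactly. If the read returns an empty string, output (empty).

Answer: GW

Derivation:
After 1 (read(3)): returned 'MEO', offset=3
After 2 (read(2)): returned 'GW', offset=5
After 3 (seek(-2, CUR)): offset=3
After 4 (read(5)): returned 'GWZ6Y', offset=8
After 5 (seek(+4, CUR)): offset=12
After 6 (seek(10, SET)): offset=10
After 7 (tell()): offset=10
After 8 (seek(-5, CUR)): offset=5
After 9 (tell()): offset=5
After 10 (seek(-16, END)): offset=10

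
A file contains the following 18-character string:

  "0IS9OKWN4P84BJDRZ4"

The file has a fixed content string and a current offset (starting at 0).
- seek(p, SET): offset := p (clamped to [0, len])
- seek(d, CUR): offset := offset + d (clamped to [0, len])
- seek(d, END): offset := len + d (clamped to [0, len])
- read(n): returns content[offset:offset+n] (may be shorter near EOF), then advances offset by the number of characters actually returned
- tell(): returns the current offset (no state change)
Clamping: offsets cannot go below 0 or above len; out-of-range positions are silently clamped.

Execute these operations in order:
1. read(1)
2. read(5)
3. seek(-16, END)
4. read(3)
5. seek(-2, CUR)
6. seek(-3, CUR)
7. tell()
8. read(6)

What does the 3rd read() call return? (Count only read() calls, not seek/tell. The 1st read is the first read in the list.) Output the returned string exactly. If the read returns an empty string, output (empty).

Answer: S9O

Derivation:
After 1 (read(1)): returned '0', offset=1
After 2 (read(5)): returned 'IS9OK', offset=6
After 3 (seek(-16, END)): offset=2
After 4 (read(3)): returned 'S9O', offset=5
After 5 (seek(-2, CUR)): offset=3
After 6 (seek(-3, CUR)): offset=0
After 7 (tell()): offset=0
After 8 (read(6)): returned '0IS9OK', offset=6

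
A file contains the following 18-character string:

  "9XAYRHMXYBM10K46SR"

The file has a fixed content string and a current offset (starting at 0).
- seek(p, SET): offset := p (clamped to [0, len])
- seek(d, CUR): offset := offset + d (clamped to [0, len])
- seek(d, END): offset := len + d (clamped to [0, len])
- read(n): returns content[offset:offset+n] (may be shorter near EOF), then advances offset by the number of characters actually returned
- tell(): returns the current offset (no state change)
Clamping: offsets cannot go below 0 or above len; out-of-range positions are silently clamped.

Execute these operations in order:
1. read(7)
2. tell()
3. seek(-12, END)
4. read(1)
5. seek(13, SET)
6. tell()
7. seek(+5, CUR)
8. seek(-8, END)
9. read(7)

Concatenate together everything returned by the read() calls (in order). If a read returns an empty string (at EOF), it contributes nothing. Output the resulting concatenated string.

After 1 (read(7)): returned '9XAYRHM', offset=7
After 2 (tell()): offset=7
After 3 (seek(-12, END)): offset=6
After 4 (read(1)): returned 'M', offset=7
After 5 (seek(13, SET)): offset=13
After 6 (tell()): offset=13
After 7 (seek(+5, CUR)): offset=18
After 8 (seek(-8, END)): offset=10
After 9 (read(7)): returned 'M10K46S', offset=17

Answer: 9XAYRHMMM10K46S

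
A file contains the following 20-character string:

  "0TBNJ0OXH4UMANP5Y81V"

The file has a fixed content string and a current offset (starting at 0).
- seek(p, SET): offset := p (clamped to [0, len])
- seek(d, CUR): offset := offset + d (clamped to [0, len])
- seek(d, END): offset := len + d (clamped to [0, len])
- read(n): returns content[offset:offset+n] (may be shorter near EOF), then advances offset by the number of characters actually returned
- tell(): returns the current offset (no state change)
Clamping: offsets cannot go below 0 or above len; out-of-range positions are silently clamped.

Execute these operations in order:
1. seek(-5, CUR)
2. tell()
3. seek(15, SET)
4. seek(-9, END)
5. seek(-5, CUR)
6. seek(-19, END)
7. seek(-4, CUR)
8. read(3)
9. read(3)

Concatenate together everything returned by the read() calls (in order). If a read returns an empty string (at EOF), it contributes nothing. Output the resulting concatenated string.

After 1 (seek(-5, CUR)): offset=0
After 2 (tell()): offset=0
After 3 (seek(15, SET)): offset=15
After 4 (seek(-9, END)): offset=11
After 5 (seek(-5, CUR)): offset=6
After 6 (seek(-19, END)): offset=1
After 7 (seek(-4, CUR)): offset=0
After 8 (read(3)): returned '0TB', offset=3
After 9 (read(3)): returned 'NJ0', offset=6

Answer: 0TBNJ0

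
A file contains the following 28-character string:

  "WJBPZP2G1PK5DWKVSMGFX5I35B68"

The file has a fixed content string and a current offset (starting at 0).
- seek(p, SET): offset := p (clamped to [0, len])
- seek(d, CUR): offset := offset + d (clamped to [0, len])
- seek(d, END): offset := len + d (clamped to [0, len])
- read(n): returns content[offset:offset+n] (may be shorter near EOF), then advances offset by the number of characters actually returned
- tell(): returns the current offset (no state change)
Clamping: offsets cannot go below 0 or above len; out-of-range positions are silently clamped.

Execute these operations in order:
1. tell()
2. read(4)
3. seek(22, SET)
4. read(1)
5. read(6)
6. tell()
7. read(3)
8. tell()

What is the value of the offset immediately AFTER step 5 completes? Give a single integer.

Answer: 28

Derivation:
After 1 (tell()): offset=0
After 2 (read(4)): returned 'WJBP', offset=4
After 3 (seek(22, SET)): offset=22
After 4 (read(1)): returned 'I', offset=23
After 5 (read(6)): returned '35B68', offset=28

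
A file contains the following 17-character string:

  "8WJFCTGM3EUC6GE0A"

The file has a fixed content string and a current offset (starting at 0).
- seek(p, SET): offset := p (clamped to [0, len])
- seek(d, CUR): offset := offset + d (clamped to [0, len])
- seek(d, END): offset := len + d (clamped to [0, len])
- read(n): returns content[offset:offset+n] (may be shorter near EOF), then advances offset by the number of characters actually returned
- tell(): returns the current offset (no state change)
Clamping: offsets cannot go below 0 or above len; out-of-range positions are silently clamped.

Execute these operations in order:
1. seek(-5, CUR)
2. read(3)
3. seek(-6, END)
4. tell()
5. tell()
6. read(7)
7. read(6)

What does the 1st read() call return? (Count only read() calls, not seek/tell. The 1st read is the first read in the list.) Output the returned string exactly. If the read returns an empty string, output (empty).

Answer: 8WJ

Derivation:
After 1 (seek(-5, CUR)): offset=0
After 2 (read(3)): returned '8WJ', offset=3
After 3 (seek(-6, END)): offset=11
After 4 (tell()): offset=11
After 5 (tell()): offset=11
After 6 (read(7)): returned 'C6GE0A', offset=17
After 7 (read(6)): returned '', offset=17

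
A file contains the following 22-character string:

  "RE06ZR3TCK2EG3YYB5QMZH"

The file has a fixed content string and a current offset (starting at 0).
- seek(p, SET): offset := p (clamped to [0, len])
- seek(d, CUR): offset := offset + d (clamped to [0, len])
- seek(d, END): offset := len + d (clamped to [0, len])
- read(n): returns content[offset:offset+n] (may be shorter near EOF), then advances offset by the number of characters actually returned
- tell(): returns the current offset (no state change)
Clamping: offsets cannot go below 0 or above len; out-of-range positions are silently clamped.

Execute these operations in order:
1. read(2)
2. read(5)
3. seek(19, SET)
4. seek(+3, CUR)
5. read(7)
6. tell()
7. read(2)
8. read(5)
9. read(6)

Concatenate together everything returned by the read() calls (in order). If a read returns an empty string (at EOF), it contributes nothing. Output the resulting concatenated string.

After 1 (read(2)): returned 'RE', offset=2
After 2 (read(5)): returned '06ZR3', offset=7
After 3 (seek(19, SET)): offset=19
After 4 (seek(+3, CUR)): offset=22
After 5 (read(7)): returned '', offset=22
After 6 (tell()): offset=22
After 7 (read(2)): returned '', offset=22
After 8 (read(5)): returned '', offset=22
After 9 (read(6)): returned '', offset=22

Answer: RE06ZR3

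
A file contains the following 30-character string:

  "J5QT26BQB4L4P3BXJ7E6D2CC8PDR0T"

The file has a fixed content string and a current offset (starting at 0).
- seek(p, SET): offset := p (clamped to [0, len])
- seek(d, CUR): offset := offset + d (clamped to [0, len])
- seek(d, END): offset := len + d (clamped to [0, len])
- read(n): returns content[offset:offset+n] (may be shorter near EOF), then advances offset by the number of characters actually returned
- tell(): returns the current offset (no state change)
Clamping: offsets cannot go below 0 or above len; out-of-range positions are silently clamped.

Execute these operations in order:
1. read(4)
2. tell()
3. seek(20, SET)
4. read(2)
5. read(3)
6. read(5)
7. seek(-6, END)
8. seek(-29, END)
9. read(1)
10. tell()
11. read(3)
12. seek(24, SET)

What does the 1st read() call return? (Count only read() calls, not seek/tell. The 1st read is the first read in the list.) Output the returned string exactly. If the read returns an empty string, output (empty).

Answer: J5QT

Derivation:
After 1 (read(4)): returned 'J5QT', offset=4
After 2 (tell()): offset=4
After 3 (seek(20, SET)): offset=20
After 4 (read(2)): returned 'D2', offset=22
After 5 (read(3)): returned 'CC8', offset=25
After 6 (read(5)): returned 'PDR0T', offset=30
After 7 (seek(-6, END)): offset=24
After 8 (seek(-29, END)): offset=1
After 9 (read(1)): returned '5', offset=2
After 10 (tell()): offset=2
After 11 (read(3)): returned 'QT2', offset=5
After 12 (seek(24, SET)): offset=24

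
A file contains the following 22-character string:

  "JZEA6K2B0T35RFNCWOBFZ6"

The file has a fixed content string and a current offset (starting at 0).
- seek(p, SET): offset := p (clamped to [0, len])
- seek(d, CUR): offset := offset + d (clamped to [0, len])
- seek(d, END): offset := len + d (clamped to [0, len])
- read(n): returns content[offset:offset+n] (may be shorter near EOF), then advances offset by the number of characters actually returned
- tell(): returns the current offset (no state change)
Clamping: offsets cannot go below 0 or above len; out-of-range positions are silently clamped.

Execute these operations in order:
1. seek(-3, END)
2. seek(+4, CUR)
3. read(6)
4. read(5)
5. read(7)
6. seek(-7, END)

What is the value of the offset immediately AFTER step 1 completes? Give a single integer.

After 1 (seek(-3, END)): offset=19

Answer: 19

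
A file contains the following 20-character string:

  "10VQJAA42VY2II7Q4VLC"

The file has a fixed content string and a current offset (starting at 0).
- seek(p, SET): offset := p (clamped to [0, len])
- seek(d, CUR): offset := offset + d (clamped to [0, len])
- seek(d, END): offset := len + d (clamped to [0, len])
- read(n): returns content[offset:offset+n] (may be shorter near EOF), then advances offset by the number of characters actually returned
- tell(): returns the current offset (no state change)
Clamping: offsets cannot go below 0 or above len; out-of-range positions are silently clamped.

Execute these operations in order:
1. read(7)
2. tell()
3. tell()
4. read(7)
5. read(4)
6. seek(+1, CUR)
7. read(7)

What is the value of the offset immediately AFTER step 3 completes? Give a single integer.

Answer: 7

Derivation:
After 1 (read(7)): returned '10VQJAA', offset=7
After 2 (tell()): offset=7
After 3 (tell()): offset=7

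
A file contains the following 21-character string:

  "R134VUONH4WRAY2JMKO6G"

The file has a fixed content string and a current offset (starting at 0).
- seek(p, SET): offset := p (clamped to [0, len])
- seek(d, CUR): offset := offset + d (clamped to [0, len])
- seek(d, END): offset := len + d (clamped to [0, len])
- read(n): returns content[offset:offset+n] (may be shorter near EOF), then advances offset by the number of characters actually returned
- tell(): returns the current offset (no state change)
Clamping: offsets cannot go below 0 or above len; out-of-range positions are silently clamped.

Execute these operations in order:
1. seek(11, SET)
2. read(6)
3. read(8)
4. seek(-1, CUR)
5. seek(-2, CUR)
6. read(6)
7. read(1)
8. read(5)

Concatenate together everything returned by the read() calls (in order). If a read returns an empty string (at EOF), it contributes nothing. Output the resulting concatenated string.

After 1 (seek(11, SET)): offset=11
After 2 (read(6)): returned 'RAY2JM', offset=17
After 3 (read(8)): returned 'KO6G', offset=21
After 4 (seek(-1, CUR)): offset=20
After 5 (seek(-2, CUR)): offset=18
After 6 (read(6)): returned 'O6G', offset=21
After 7 (read(1)): returned '', offset=21
After 8 (read(5)): returned '', offset=21

Answer: RAY2JMKO6GO6G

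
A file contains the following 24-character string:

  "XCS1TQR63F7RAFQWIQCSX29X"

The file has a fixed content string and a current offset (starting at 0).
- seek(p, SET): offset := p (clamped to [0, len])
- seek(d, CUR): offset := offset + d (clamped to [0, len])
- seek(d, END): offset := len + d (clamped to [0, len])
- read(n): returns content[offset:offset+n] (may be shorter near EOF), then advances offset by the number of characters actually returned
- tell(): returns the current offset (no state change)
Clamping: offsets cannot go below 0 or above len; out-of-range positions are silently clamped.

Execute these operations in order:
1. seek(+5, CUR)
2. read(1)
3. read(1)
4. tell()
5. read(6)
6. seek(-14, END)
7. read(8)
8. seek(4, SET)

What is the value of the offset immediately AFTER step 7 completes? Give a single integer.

After 1 (seek(+5, CUR)): offset=5
After 2 (read(1)): returned 'Q', offset=6
After 3 (read(1)): returned 'R', offset=7
After 4 (tell()): offset=7
After 5 (read(6)): returned '63F7RA', offset=13
After 6 (seek(-14, END)): offset=10
After 7 (read(8)): returned '7RAFQWIQ', offset=18

Answer: 18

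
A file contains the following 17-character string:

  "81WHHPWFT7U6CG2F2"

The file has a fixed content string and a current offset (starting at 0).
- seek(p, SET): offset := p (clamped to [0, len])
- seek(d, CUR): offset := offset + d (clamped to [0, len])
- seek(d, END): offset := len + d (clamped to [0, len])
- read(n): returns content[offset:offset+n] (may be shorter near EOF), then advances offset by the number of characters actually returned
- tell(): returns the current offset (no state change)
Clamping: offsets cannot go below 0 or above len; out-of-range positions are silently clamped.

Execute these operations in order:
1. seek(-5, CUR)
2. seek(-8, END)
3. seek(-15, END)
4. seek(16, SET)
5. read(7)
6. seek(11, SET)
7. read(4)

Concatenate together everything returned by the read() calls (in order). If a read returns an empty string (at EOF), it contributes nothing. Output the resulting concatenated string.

After 1 (seek(-5, CUR)): offset=0
After 2 (seek(-8, END)): offset=9
After 3 (seek(-15, END)): offset=2
After 4 (seek(16, SET)): offset=16
After 5 (read(7)): returned '2', offset=17
After 6 (seek(11, SET)): offset=11
After 7 (read(4)): returned '6CG2', offset=15

Answer: 26CG2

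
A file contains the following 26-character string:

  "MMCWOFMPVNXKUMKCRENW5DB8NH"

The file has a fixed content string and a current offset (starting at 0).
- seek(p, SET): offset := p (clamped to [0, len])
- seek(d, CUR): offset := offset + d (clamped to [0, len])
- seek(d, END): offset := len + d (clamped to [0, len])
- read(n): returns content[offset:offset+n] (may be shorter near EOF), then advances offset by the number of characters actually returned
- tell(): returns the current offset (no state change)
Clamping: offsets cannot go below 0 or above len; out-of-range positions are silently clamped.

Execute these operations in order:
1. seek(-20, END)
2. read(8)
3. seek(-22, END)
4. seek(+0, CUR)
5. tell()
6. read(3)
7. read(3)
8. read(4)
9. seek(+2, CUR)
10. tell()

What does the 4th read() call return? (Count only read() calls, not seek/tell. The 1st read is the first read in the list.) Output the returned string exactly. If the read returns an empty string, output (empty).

After 1 (seek(-20, END)): offset=6
After 2 (read(8)): returned 'MPVNXKUM', offset=14
After 3 (seek(-22, END)): offset=4
After 4 (seek(+0, CUR)): offset=4
After 5 (tell()): offset=4
After 6 (read(3)): returned 'OFM', offset=7
After 7 (read(3)): returned 'PVN', offset=10
After 8 (read(4)): returned 'XKUM', offset=14
After 9 (seek(+2, CUR)): offset=16
After 10 (tell()): offset=16

Answer: XKUM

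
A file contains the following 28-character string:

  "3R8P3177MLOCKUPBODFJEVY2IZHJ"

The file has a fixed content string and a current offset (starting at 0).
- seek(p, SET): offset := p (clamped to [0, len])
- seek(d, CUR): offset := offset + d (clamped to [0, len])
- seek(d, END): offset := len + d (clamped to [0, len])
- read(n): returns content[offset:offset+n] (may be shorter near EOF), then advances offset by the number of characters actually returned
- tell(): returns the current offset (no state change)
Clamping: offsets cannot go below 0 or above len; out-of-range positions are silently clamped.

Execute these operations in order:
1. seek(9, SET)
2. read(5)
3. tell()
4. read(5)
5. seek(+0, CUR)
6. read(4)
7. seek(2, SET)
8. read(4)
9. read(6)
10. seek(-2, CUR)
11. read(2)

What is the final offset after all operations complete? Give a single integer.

After 1 (seek(9, SET)): offset=9
After 2 (read(5)): returned 'LOCKU', offset=14
After 3 (tell()): offset=14
After 4 (read(5)): returned 'PBODF', offset=19
After 5 (seek(+0, CUR)): offset=19
After 6 (read(4)): returned 'JEVY', offset=23
After 7 (seek(2, SET)): offset=2
After 8 (read(4)): returned '8P31', offset=6
After 9 (read(6)): returned '77MLOC', offset=12
After 10 (seek(-2, CUR)): offset=10
After 11 (read(2)): returned 'OC', offset=12

Answer: 12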